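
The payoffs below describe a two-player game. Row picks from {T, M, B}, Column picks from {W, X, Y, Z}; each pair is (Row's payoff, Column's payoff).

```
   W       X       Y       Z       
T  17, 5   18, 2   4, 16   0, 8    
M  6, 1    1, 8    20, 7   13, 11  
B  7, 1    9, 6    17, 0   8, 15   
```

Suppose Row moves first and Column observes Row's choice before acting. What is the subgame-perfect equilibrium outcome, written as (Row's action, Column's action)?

Column best-responds to each possible Row move:
- T → Column plays Y (best of 5, 2, 16, 8); Row gets 4.
- M → Column plays Z (best of 1, 8, 7, 11); Row gets 13.
- B → Column plays Z (best of 1, 6, 0, 15); Row gets 8.
Maximizing over 4, 13, 8, Row chooses M. Subgame-perfect outcome: (M, Z) with payoffs (13, 11).

(M, Z)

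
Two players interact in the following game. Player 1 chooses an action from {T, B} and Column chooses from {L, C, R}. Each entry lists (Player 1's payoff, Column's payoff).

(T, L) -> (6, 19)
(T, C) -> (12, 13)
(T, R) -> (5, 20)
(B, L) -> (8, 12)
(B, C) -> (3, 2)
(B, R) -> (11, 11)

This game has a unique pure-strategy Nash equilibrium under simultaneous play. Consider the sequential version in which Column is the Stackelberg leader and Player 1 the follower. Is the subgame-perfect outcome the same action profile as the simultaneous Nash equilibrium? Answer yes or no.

no

Solve by backward induction (Column leads).
- L: Player 1 compares 6, 8 and picks B; Column would get 12.
- C: Player 1 compares 12, 3 and picks T; Column would get 13.
- R: Player 1 compares 5, 11 and picks B; Column would get 11.
Maximizing over 12, 13, 11, Column chooses C. Subgame-perfect outcome: (T, C) with payoffs (12, 13).
Under simultaneous play:
Player 1's best replies: L→B; C→T; R→B.
Column's best replies: T→R; B→L.
The unique mutual best reply is (B, L), giving (8, 12).
Sequential outcome (T, C) differs from the Nash profile (B, L).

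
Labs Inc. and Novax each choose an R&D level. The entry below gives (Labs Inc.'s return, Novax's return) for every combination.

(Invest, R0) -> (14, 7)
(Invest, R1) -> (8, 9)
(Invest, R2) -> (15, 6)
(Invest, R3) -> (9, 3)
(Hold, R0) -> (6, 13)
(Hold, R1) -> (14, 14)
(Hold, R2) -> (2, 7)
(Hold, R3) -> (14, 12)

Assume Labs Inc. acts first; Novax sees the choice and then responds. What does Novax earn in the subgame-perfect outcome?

14

Novax best-responds to each possible Labs Inc. move:
- Invest: BR = R1, leader payoff 8.
- Hold: BR = R1, leader payoff 14.
Among 8, 14, the best is 14 at Hold. Subgame-perfect outcome: (Hold, R1) with payoffs (14, 14).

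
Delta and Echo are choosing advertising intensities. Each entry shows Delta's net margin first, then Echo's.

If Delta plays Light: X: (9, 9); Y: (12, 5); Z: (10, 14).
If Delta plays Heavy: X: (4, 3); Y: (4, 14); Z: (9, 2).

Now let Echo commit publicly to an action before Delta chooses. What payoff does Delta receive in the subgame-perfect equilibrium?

Solve by backward induction (Echo leads).
- X: Delta compares 9, 4 and picks Light; Echo would get 9.
- Y: Delta compares 12, 4 and picks Light; Echo would get 5.
- Z: Delta compares 10, 9 and picks Light; Echo would get 14.
Maximizing over 9, 5, 14, Echo chooses Z. Subgame-perfect outcome: (Light, Z) with payoffs (10, 14).

10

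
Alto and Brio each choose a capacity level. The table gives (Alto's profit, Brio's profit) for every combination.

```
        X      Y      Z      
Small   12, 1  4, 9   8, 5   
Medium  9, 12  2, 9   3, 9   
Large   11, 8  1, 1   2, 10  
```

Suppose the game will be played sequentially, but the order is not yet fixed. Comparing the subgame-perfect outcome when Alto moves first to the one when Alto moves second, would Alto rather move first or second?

If Alto leads: Brio's best replies are Small→Y, Medium→X, Large→Z; Alto's induced payoffs 4, 9, 2; outcome (Medium, X), payoffs (9, 12).
If Brio leads: Alto's best replies are X→Small, Y→Small, Z→Small; Brio's induced payoffs 1, 9, 5; outcome (Small, Y), payoffs (4, 9).
Alto gets 9 moving first and 4 moving second, so Alto prefers to move first.

first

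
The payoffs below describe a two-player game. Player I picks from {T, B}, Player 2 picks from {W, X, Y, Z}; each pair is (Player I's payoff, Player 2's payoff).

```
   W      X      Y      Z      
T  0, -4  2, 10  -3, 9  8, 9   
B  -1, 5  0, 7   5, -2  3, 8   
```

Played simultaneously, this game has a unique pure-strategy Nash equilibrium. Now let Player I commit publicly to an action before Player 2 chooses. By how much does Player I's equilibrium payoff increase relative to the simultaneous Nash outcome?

Backward induction with Player I moving first.
- T: BR = X, leader payoff 2.
- B: BR = Z, leader payoff 3.
Among 2, 3, the best is 3 at B. Subgame-perfect outcome: (B, Z) with payoffs (3, 8).
Under simultaneous play:
Player I's best replies: W→T; X→T; Y→B; Z→T.
Player 2's best replies: T→X; B→Z.
The unique mutual best reply is (T, X), giving (2, 10).
Player I's commitment gain: 3 − 2 = 1.

1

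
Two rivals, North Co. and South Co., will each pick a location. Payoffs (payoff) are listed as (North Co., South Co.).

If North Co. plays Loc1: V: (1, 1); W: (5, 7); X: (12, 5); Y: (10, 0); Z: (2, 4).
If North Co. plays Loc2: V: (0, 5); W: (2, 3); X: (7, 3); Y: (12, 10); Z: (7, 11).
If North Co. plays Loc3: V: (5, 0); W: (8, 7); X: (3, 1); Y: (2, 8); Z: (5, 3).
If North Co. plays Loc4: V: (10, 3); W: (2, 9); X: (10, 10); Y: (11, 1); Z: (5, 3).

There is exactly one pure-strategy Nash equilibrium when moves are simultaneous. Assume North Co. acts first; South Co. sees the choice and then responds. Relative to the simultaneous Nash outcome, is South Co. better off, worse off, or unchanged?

worse off

South Co. best-responds to each possible North Co. move:
- Loc1: BR = W, leader payoff 5.
- Loc2: BR = Z, leader payoff 7.
- Loc3: BR = Y, leader payoff 2.
- Loc4: BR = X, leader payoff 10.
North Co.'s induced payoffs are 5, 7, 2, 10, so North Co. commits to Loc4. Subgame-perfect outcome: (Loc4, X) with payoffs (10, 10).
Under simultaneous play:
North Co.'s best replies: V→Loc4; W→Loc3; X→Loc1; Y→Loc2; Z→Loc2.
South Co.'s best replies: Loc1→W; Loc2→Z; Loc3→Y; Loc4→X.
Only (Loc2, Z) has each player best-responding; Nash payoffs (7, 11).
South Co. earns 10 sequentially versus 11 at the Nash outcome: worse off.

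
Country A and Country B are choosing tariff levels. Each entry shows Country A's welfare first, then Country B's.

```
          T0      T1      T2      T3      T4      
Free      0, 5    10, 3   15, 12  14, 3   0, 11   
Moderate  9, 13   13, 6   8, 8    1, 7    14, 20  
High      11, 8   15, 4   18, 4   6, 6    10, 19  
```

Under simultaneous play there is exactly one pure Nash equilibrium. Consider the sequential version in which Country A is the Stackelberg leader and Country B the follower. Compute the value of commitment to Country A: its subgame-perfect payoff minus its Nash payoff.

1

Country B best-responds to each possible Country A move:
- Free: Country B compares 5, 3, 12, 3, 11 and picks T2; Country A would get 15.
- Moderate: Country B compares 13, 6, 8, 7, 20 and picks T4; Country A would get 14.
- High: Country B compares 8, 4, 4, 6, 19 and picks T4; Country A would get 10.
Among 15, 14, 10, the best is 15 at Free. Subgame-perfect outcome: (Free, T2) with payoffs (15, 12).
Under simultaneous play:
Country A's best replies: T0→High; T1→High; T2→High; T3→Free; T4→Moderate.
Country B's best replies: Free→T2; Moderate→T4; High→T4.
Only (Moderate, T4) has each player best-responding; Nash payoffs (14, 20).
Country A's commitment gain: 15 − 14 = 1.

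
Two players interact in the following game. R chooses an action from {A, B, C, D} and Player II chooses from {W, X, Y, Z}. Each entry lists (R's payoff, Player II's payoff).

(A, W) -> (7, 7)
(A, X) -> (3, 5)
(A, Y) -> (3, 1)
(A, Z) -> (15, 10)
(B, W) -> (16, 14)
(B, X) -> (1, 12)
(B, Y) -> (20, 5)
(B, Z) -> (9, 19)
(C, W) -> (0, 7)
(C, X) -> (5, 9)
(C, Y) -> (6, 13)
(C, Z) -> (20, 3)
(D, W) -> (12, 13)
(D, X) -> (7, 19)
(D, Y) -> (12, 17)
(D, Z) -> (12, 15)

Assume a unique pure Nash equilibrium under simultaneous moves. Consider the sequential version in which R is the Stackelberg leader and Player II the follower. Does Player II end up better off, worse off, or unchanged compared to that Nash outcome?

worse off

Backward induction with R moving first.
- A → Player II plays Z (best of 7, 5, 1, 10); R gets 15.
- B → Player II plays Z (best of 14, 12, 5, 19); R gets 9.
- C → Player II plays Y (best of 7, 9, 13, 3); R gets 6.
- D → Player II plays X (best of 13, 19, 17, 15); R gets 7.
R's induced payoffs are 15, 9, 6, 7, so R commits to A. Subgame-perfect outcome: (A, Z) with payoffs (15, 10).
Under simultaneous play:
R's best replies: W→B; X→D; Y→B; Z→C.
Player II's best replies: A→Z; B→Z; C→Y; D→X.
The unique mutual best reply is (D, X), giving (7, 19).
Player II earns 10 sequentially versus 19 at the Nash outcome: worse off.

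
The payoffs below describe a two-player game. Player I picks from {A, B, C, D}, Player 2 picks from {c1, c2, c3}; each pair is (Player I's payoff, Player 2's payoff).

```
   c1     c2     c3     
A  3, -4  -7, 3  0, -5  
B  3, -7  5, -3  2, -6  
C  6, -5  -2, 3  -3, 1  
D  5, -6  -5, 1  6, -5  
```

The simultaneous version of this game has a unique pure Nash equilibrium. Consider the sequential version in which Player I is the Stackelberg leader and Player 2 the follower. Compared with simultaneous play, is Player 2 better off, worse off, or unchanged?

unchanged

Player 2 best-responds to each possible Player I move:
- A: BR = c2, leader payoff -7.
- B: BR = c2, leader payoff 5.
- C: BR = c2, leader payoff -2.
- D: BR = c2, leader payoff -5.
Maximizing over -7, 5, -2, -5, Player I chooses B. Subgame-perfect outcome: (B, c2) with payoffs (5, -3).
For the simultaneous game, intersect best replies.
Player I's best replies: c1→C; c2→B; c3→D.
Player 2's best replies: A→c2; B→c2; C→c2; D→c2.
Only (B, c2) has each player best-responding; Nash payoffs (5, -3).
Player 2 earns -3 sequentially versus -3 at the Nash outcome: unchanged.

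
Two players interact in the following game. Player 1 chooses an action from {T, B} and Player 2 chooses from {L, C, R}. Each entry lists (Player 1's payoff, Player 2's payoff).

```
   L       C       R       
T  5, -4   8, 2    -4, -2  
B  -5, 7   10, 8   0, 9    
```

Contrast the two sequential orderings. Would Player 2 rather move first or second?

first

If Player 1 leads: Player 2's best replies are T→C, B→R; Player 1's induced payoffs 8, 0; outcome (T, C), payoffs (8, 2).
If Player 2 leads: Player 1's best replies are L→T, C→B, R→B; Player 2's induced payoffs -4, 8, 9; outcome (B, R), payoffs (0, 9).
Player 2 gets 9 moving first and 2 moving second, so Player 2 prefers to move first.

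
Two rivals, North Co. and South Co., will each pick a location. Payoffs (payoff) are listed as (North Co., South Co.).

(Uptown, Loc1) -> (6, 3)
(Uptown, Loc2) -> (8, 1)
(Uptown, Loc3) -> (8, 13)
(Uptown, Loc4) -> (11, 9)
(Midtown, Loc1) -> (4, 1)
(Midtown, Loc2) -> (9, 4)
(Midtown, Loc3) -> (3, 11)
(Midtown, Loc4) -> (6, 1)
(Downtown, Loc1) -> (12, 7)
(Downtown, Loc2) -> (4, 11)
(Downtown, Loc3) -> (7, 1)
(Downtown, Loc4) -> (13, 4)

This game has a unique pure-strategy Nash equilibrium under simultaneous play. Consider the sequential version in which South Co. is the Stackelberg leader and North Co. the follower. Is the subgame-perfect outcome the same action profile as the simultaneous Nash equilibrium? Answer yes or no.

Solve by backward induction (South Co. leads).
- Loc1: BR = Downtown, leader payoff 7.
- Loc2: BR = Midtown, leader payoff 4.
- Loc3: BR = Uptown, leader payoff 13.
- Loc4: BR = Downtown, leader payoff 4.
Maximizing over 7, 4, 13, 4, South Co. chooses Loc3. Subgame-perfect outcome: (Uptown, Loc3) with payoffs (8, 13).
For the simultaneous game, intersect best replies.
North Co.'s best replies: Loc1→Downtown; Loc2→Midtown; Loc3→Uptown; Loc4→Downtown.
South Co.'s best replies: Uptown→Loc3; Midtown→Loc3; Downtown→Loc2.
The unique mutual best reply is (Uptown, Loc3), giving (8, 13).
Sequential outcome (Uptown, Loc3) coincides with the Nash profile (Uptown, Loc3).

yes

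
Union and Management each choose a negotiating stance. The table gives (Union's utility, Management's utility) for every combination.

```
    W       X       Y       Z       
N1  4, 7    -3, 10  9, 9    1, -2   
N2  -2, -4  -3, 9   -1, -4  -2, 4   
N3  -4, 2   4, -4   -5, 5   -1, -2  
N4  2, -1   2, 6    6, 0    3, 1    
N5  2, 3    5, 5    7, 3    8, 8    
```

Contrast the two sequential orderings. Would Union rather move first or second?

second

If Union leads: Management's best replies are N1→X, N2→X, N3→Y, N4→X, N5→Z; Union's induced payoffs -3, -3, -5, 2, 8; outcome (N5, Z), payoffs (8, 8).
If Management leads: Union's best replies are W→N1, X→N5, Y→N1, Z→N5; Management's induced payoffs 7, 5, 9, 8; outcome (N1, Y), payoffs (9, 9).
Union gets 8 moving first and 9 moving second, so Union prefers to move second.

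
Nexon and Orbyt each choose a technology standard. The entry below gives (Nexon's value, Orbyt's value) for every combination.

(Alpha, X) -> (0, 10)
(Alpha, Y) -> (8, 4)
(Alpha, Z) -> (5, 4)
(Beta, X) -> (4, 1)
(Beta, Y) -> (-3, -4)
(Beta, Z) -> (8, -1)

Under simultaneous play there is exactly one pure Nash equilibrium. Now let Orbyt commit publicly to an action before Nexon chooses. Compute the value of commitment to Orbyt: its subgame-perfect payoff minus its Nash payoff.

Backward induction with Orbyt moving first.
- X: Nexon compares 0, 4 and picks Beta; Orbyt would get 1.
- Y: Nexon compares 8, -3 and picks Alpha; Orbyt would get 4.
- Z: Nexon compares 5, 8 and picks Beta; Orbyt would get -1.
Orbyt's induced payoffs are 1, 4, -1, so Orbyt commits to Y. Subgame-perfect outcome: (Alpha, Y) with payoffs (8, 4).
Under simultaneous play:
Nexon's best replies: X→Beta; Y→Alpha; Z→Beta.
Orbyt's best replies: Alpha→X; Beta→X.
The unique mutual best reply is (Beta, X), giving (4, 1).
Orbyt's commitment gain: 4 − 1 = 3.

3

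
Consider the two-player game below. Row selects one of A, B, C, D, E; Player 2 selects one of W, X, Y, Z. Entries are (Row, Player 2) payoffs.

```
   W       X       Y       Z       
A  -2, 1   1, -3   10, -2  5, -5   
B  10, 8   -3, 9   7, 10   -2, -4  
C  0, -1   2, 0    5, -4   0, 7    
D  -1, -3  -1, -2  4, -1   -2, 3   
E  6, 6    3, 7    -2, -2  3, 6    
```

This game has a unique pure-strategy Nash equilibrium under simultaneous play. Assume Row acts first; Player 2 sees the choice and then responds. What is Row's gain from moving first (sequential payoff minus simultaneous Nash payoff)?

4

Work backward from Player 2's decision.
- A: BR = W, leader payoff -2.
- B: BR = Y, leader payoff 7.
- C: BR = Z, leader payoff 0.
- D: BR = Z, leader payoff -2.
- E: BR = X, leader payoff 3.
Maximizing over -2, 7, 0, -2, 3, Row chooses B. Subgame-perfect outcome: (B, Y) with payoffs (7, 10).
For the simultaneous game, intersect best replies.
Row's best replies: W→B; X→E; Y→A; Z→A.
Player 2's best replies: A→W; B→Y; C→Z; D→Z; E→X.
The unique mutual best reply is (E, X), giving (3, 7).
Row's commitment gain: 7 − 3 = 4.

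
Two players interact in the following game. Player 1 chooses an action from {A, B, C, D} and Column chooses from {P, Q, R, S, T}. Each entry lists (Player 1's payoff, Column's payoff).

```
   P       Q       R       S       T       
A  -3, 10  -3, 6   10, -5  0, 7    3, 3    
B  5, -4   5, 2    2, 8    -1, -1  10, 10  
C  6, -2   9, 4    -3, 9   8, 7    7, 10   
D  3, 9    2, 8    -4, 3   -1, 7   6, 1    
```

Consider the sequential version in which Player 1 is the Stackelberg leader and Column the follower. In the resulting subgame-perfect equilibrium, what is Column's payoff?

Column best-responds to each possible Player 1 move:
- A: BR = P, leader payoff -3.
- B: BR = T, leader payoff 10.
- C: BR = T, leader payoff 7.
- D: BR = P, leader payoff 3.
Player 1's induced payoffs are -3, 10, 7, 3, so Player 1 commits to B. Subgame-perfect outcome: (B, T) with payoffs (10, 10).

10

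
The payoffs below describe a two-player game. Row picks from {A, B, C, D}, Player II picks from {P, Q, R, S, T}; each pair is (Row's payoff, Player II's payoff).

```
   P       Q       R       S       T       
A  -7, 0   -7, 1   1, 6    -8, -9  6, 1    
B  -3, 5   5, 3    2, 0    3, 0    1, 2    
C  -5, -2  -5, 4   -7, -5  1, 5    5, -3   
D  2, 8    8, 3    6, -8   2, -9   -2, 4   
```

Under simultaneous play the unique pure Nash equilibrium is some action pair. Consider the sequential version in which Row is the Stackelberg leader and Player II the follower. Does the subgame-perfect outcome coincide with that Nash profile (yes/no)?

Solve by backward induction (Row leads).
- A: BR = R, leader payoff 1.
- B: BR = P, leader payoff -3.
- C: BR = S, leader payoff 1.
- D: BR = P, leader payoff 2.
Row's induced payoffs are 1, -3, 1, 2, so Row commits to D. Subgame-perfect outcome: (D, P) with payoffs (2, 8).
Under simultaneous play:
Row's best replies: P→D; Q→D; R→D; S→B; T→A.
Player II's best replies: A→R; B→P; C→S; D→P.
The unique mutual best reply is (D, P), giving (2, 8).
Sequential outcome (D, P) coincides with the Nash profile (D, P).

yes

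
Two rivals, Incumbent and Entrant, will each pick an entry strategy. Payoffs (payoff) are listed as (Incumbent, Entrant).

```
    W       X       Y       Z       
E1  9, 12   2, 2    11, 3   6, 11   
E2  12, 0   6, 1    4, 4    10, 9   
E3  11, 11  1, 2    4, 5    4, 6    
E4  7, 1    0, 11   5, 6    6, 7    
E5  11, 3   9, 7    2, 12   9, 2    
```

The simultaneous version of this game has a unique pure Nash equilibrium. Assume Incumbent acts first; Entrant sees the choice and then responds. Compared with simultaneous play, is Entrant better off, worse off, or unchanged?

Backward induction with Incumbent moving first.
- E1: Entrant compares 12, 2, 3, 11 and picks W; Incumbent would get 9.
- E2: Entrant compares 0, 1, 4, 9 and picks Z; Incumbent would get 10.
- E3: Entrant compares 11, 2, 5, 6 and picks W; Incumbent would get 11.
- E4: Entrant compares 1, 11, 6, 7 and picks X; Incumbent would get 0.
- E5: Entrant compares 3, 7, 12, 2 and picks Y; Incumbent would get 2.
Incumbent's induced payoffs are 9, 10, 11, 0, 2, so Incumbent commits to E3. Subgame-perfect outcome: (E3, W) with payoffs (11, 11).
Now find the simultaneous Nash equilibrium.
Incumbent's best replies: W→E2; X→E5; Y→E1; Z→E2.
Entrant's best replies: E1→W; E2→Z; E3→W; E4→X; E5→Y.
Only (E2, Z) has each player best-responding; Nash payoffs (10, 9).
Entrant earns 11 sequentially versus 9 at the Nash outcome: better off.

better off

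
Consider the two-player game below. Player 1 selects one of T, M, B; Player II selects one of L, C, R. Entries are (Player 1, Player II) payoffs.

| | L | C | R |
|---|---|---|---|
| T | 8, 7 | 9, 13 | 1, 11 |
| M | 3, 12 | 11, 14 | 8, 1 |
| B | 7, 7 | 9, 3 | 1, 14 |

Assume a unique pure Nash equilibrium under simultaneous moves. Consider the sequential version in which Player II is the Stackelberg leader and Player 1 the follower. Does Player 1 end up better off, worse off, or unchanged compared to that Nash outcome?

unchanged

Player 1 best-responds to each possible Player II move:
- L: Player 1 compares 8, 3, 7 and picks T; Player II would get 7.
- C: Player 1 compares 9, 11, 9 and picks M; Player II would get 14.
- R: Player 1 compares 1, 8, 1 and picks M; Player II would get 1.
Among 7, 14, 1, the best is 14 at C. Subgame-perfect outcome: (M, C) with payoffs (11, 14).
Under simultaneous play:
Player 1's best replies: L→T; C→M; R→M.
Player II's best replies: T→C; M→C; B→R.
The unique mutual best reply is (M, C), giving (11, 14).
Player 1 earns 11 sequentially versus 11 at the Nash outcome: unchanged.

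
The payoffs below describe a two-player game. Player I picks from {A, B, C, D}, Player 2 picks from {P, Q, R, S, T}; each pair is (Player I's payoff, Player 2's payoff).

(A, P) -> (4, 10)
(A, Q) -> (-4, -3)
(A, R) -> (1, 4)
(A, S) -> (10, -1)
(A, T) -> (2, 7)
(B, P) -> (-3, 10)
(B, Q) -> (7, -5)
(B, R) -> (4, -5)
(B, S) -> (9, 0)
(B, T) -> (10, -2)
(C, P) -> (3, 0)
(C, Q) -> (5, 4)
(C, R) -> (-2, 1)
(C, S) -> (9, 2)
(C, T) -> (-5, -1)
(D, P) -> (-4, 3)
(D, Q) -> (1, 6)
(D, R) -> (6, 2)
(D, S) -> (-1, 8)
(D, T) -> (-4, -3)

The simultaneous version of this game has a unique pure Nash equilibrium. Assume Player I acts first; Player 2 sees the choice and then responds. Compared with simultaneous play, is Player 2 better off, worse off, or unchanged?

Solve by backward induction (Player I leads).
- A → Player 2 plays P (best of 10, -3, 4, -1, 7); Player I gets 4.
- B → Player 2 plays P (best of 10, -5, -5, 0, -2); Player I gets -3.
- C → Player 2 plays Q (best of 0, 4, 1, 2, -1); Player I gets 5.
- D → Player 2 plays S (best of 3, 6, 2, 8, -3); Player I gets -1.
Among 4, -3, 5, -1, the best is 5 at C. Subgame-perfect outcome: (C, Q) with payoffs (5, 4).
For the simultaneous game, intersect best replies.
Player I's best replies: P→A; Q→B; R→D; S→A; T→B.
Player 2's best replies: A→P; B→P; C→Q; D→S.
The unique mutual best reply is (A, P), giving (4, 10).
Player 2 earns 4 sequentially versus 10 at the Nash outcome: worse off.

worse off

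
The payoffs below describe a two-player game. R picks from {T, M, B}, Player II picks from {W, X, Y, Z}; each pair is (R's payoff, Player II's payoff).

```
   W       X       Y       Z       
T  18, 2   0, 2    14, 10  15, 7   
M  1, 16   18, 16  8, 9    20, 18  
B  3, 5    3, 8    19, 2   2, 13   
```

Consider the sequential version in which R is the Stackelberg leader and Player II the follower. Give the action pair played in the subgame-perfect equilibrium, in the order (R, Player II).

Work backward from Player II's decision.
- T: BR = Y, leader payoff 14.
- M: BR = Z, leader payoff 20.
- B: BR = Z, leader payoff 2.
R's induced payoffs are 14, 20, 2, so R commits to M. Subgame-perfect outcome: (M, Z) with payoffs (20, 18).

(M, Z)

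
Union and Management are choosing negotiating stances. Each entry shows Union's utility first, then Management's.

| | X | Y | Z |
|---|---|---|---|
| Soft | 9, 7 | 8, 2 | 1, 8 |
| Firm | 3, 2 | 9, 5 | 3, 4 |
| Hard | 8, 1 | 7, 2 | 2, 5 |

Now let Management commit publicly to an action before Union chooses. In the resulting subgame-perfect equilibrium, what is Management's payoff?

7

Union best-responds to each possible Management move:
- X: Union compares 9, 3, 8 and picks Soft; Management would get 7.
- Y: Union compares 8, 9, 7 and picks Firm; Management would get 5.
- Z: Union compares 1, 3, 2 and picks Firm; Management would get 4.
Among 7, 5, 4, the best is 7 at X. Subgame-perfect outcome: (Soft, X) with payoffs (9, 7).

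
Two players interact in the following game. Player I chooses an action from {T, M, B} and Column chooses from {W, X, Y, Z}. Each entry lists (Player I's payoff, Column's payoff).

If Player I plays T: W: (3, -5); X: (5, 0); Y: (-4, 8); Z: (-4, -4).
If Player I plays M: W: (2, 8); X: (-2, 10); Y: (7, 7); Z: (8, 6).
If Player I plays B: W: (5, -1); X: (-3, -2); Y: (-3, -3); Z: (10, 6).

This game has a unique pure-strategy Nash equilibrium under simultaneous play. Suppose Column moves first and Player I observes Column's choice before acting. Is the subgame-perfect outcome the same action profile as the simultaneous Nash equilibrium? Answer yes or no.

Backward induction with Column moving first.
- W → Player I plays B (best of 3, 2, 5); Column gets -1.
- X → Player I plays T (best of 5, -2, -3); Column gets 0.
- Y → Player I plays M (best of -4, 7, -3); Column gets 7.
- Z → Player I plays B (best of -4, 8, 10); Column gets 6.
Among -1, 0, 7, 6, the best is 7 at Y. Subgame-perfect outcome: (M, Y) with payoffs (7, 7).
Under simultaneous play:
Player I's best replies: W→B; X→T; Y→M; Z→B.
Column's best replies: T→Y; M→X; B→Z.
Only (B, Z) has each player best-responding; Nash payoffs (10, 6).
Sequential outcome (M, Y) differs from the Nash profile (B, Z).

no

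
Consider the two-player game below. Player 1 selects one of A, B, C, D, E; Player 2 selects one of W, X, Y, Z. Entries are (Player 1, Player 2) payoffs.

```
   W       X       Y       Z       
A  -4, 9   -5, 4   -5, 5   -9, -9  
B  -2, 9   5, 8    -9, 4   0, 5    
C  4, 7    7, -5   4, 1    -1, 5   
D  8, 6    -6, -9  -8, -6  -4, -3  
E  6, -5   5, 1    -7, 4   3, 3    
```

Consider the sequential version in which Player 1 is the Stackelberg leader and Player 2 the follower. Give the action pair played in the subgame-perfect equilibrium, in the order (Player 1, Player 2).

Solve by backward induction (Player 1 leads).
- A: Player 2 compares 9, 4, 5, -9 and picks W; Player 1 would get -4.
- B: Player 2 compares 9, 8, 4, 5 and picks W; Player 1 would get -2.
- C: Player 2 compares 7, -5, 1, 5 and picks W; Player 1 would get 4.
- D: Player 2 compares 6, -9, -6, -3 and picks W; Player 1 would get 8.
- E: Player 2 compares -5, 1, 4, 3 and picks Y; Player 1 would get -7.
Maximizing over -4, -2, 4, 8, -7, Player 1 chooses D. Subgame-perfect outcome: (D, W) with payoffs (8, 6).

(D, W)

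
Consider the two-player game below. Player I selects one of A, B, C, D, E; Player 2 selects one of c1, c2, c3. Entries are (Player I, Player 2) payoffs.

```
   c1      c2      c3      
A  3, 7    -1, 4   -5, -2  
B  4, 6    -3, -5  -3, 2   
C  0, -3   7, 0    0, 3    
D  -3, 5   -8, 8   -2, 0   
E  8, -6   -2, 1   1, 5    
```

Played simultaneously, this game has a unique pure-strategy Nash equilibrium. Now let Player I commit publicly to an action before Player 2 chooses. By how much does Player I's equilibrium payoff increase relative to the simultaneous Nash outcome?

3

Work backward from Player 2's decision.
- A: Player 2 compares 7, 4, -2 and picks c1; Player I would get 3.
- B: Player 2 compares 6, -5, 2 and picks c1; Player I would get 4.
- C: Player 2 compares -3, 0, 3 and picks c3; Player I would get 0.
- D: Player 2 compares 5, 8, 0 and picks c2; Player I would get -8.
- E: Player 2 compares -6, 1, 5 and picks c3; Player I would get 1.
Maximizing over 3, 4, 0, -8, 1, Player I chooses B. Subgame-perfect outcome: (B, c1) with payoffs (4, 6).
Under simultaneous play:
Player I's best replies: c1→E; c2→C; c3→E.
Player 2's best replies: A→c1; B→c1; C→c3; D→c2; E→c3.
Only (E, c3) has each player best-responding; Nash payoffs (1, 5).
Player I's commitment gain: 4 − 1 = 3.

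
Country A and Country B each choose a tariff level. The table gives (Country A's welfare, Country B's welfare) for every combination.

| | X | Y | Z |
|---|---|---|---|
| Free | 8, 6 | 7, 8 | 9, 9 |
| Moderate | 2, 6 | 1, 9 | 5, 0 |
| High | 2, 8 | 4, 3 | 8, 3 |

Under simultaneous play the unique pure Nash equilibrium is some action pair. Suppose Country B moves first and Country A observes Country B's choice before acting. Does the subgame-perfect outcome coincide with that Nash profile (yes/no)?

Country A best-responds to each possible Country B move:
- X: BR = Free, leader payoff 6.
- Y: BR = Free, leader payoff 8.
- Z: BR = Free, leader payoff 9.
Among 6, 8, 9, the best is 9 at Z. Subgame-perfect outcome: (Free, Z) with payoffs (9, 9).
Now find the simultaneous Nash equilibrium.
Country A's best replies: X→Free; Y→Free; Z→Free.
Country B's best replies: Free→Z; Moderate→Y; High→X.
Only (Free, Z) has each player best-responding; Nash payoffs (9, 9).
Sequential outcome (Free, Z) coincides with the Nash profile (Free, Z).

yes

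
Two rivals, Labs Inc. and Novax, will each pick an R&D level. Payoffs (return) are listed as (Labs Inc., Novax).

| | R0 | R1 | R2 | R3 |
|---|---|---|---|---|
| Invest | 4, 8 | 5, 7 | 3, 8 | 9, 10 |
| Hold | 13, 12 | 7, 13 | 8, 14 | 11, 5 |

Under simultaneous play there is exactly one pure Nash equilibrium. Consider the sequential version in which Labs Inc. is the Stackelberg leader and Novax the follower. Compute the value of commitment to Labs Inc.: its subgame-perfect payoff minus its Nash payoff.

1

Solve by backward induction (Labs Inc. leads).
- Invest: BR = R3, leader payoff 9.
- Hold: BR = R2, leader payoff 8.
Among 9, 8, the best is 9 at Invest. Subgame-perfect outcome: (Invest, R3) with payoffs (9, 10).
For the simultaneous game, intersect best replies.
Labs Inc.'s best replies: R0→Hold; R1→Hold; R2→Hold; R3→Hold.
Novax's best replies: Invest→R3; Hold→R2.
Only (Hold, R2) has each player best-responding; Nash payoffs (8, 14).
Labs Inc.'s commitment gain: 9 − 8 = 1.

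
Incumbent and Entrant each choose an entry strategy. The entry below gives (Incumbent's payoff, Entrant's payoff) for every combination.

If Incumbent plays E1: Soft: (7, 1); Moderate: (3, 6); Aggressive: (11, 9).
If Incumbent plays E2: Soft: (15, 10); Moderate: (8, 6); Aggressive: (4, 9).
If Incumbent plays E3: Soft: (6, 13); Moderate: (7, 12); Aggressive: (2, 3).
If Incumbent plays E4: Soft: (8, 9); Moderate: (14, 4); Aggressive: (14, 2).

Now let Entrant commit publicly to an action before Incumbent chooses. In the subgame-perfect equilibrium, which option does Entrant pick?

Soft

Backward induction with Entrant moving first.
- Soft: BR = E2, leader payoff 10.
- Moderate: BR = E4, leader payoff 4.
- Aggressive: BR = E4, leader payoff 2.
Among 10, 4, 2, the best is 10 at Soft. Subgame-perfect outcome: (E2, Soft) with payoffs (15, 10).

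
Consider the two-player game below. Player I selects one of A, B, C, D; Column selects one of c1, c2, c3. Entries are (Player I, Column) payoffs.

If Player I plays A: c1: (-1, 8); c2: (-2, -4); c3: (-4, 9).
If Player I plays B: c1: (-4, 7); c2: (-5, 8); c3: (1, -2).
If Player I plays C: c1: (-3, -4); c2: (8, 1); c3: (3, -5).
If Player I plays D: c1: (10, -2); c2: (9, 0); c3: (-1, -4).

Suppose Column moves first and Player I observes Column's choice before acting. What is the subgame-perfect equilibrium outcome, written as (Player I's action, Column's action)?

Player I best-responds to each possible Column move:
- c1: BR = D, leader payoff -2.
- c2: BR = D, leader payoff 0.
- c3: BR = C, leader payoff -5.
Column's induced payoffs are -2, 0, -5, so Column commits to c2. Subgame-perfect outcome: (D, c2) with payoffs (9, 0).

(D, c2)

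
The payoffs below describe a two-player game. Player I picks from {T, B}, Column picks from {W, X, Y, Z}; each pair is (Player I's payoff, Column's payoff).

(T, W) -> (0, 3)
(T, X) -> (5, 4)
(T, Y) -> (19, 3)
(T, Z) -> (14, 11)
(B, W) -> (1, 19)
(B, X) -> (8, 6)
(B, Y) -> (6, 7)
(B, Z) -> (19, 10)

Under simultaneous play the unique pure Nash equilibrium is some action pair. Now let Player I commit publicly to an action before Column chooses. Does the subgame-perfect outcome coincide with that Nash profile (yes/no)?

Column best-responds to each possible Player I move:
- T: BR = Z, leader payoff 14.
- B: BR = W, leader payoff 1.
Player I's induced payoffs are 14, 1, so Player I commits to T. Subgame-perfect outcome: (T, Z) with payoffs (14, 11).
Now find the simultaneous Nash equilibrium.
Player I's best replies: W→B; X→B; Y→T; Z→B.
Column's best replies: T→Z; B→W.
The unique mutual best reply is (B, W), giving (1, 19).
Sequential outcome (T, Z) differs from the Nash profile (B, W).

no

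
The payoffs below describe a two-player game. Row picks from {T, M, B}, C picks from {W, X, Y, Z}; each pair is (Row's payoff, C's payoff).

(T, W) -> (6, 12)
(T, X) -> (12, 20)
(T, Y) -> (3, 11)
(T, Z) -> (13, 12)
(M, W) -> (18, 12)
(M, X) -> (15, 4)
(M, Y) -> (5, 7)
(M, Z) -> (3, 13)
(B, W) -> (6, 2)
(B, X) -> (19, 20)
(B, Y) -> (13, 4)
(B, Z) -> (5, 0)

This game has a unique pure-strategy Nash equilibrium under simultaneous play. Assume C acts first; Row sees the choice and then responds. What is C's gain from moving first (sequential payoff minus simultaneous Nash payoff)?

0

Work backward from Row's decision.
- W: BR = M, leader payoff 12.
- X: BR = B, leader payoff 20.
- Y: BR = B, leader payoff 4.
- Z: BR = T, leader payoff 12.
Among 12, 20, 4, 12, the best is 20 at X. Subgame-perfect outcome: (B, X) with payoffs (19, 20).
For the simultaneous game, intersect best replies.
Row's best replies: W→M; X→B; Y→B; Z→T.
C's best replies: T→X; M→Z; B→X.
The unique mutual best reply is (B, X), giving (19, 20).
C's commitment gain: 20 − 20 = 0.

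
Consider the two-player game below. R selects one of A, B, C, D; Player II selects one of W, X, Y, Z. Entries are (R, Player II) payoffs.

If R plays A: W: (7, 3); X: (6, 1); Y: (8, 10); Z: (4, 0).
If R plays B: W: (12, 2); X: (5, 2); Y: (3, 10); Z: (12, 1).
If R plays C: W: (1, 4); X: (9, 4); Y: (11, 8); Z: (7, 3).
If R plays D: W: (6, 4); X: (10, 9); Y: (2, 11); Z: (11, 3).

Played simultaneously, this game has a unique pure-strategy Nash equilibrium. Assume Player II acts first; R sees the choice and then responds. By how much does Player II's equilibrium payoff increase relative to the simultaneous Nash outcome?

1

R best-responds to each possible Player II move:
- W: R compares 7, 12, 1, 6 and picks B; Player II would get 2.
- X: R compares 6, 5, 9, 10 and picks D; Player II would get 9.
- Y: R compares 8, 3, 11, 2 and picks C; Player II would get 8.
- Z: R compares 4, 12, 7, 11 and picks B; Player II would get 1.
Among 2, 9, 8, 1, the best is 9 at X. Subgame-perfect outcome: (D, X) with payoffs (10, 9).
Under simultaneous play:
R's best replies: W→B; X→D; Y→C; Z→B.
Player II's best replies: A→Y; B→Y; C→Y; D→Y.
Only (C, Y) has each player best-responding; Nash payoffs (11, 8).
Player II's commitment gain: 9 − 8 = 1.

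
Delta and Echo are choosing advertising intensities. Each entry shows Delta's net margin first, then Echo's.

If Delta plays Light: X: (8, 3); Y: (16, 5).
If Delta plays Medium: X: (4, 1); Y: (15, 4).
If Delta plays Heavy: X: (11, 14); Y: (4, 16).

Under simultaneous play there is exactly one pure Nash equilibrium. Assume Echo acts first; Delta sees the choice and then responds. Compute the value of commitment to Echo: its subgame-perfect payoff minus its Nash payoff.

9

Work backward from Delta's decision.
- X: Delta compares 8, 4, 11 and picks Heavy; Echo would get 14.
- Y: Delta compares 16, 15, 4 and picks Light; Echo would get 5.
Maximizing over 14, 5, Echo chooses X. Subgame-perfect outcome: (Heavy, X) with payoffs (11, 14).
For the simultaneous game, intersect best replies.
Delta's best replies: X→Heavy; Y→Light.
Echo's best replies: Light→Y; Medium→Y; Heavy→Y.
The unique mutual best reply is (Light, Y), giving (16, 5).
Echo's commitment gain: 14 − 5 = 9.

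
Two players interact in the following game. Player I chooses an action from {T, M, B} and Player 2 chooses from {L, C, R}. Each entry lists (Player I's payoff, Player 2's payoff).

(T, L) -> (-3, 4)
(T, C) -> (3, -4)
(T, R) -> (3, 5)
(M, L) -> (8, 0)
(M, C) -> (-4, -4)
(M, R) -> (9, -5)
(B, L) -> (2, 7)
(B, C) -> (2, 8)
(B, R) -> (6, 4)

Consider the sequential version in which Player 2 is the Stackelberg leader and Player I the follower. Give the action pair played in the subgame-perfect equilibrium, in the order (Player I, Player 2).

Player I best-responds to each possible Player 2 move:
- L → Player I plays M (best of -3, 8, 2); Player 2 gets 0.
- C → Player I plays T (best of 3, -4, 2); Player 2 gets -4.
- R → Player I plays M (best of 3, 9, 6); Player 2 gets -5.
Player 2's induced payoffs are 0, -4, -5, so Player 2 commits to L. Subgame-perfect outcome: (M, L) with payoffs (8, 0).

(M, L)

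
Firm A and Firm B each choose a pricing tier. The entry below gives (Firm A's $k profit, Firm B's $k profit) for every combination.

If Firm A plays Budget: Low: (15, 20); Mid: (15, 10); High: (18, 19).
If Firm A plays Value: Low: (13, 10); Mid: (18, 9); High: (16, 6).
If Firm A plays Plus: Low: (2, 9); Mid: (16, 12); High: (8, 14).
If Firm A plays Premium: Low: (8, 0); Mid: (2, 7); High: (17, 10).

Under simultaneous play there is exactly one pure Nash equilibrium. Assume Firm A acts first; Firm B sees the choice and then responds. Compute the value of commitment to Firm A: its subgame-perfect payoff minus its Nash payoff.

2

Backward induction with Firm A moving first.
- Budget: Firm B compares 20, 10, 19 and picks Low; Firm A would get 15.
- Value: Firm B compares 10, 9, 6 and picks Low; Firm A would get 13.
- Plus: Firm B compares 9, 12, 14 and picks High; Firm A would get 8.
- Premium: Firm B compares 0, 7, 10 and picks High; Firm A would get 17.
Maximizing over 15, 13, 8, 17, Firm A chooses Premium. Subgame-perfect outcome: (Premium, High) with payoffs (17, 10).
For the simultaneous game, intersect best replies.
Firm A's best replies: Low→Budget; Mid→Value; High→Budget.
Firm B's best replies: Budget→Low; Value→Low; Plus→High; Premium→High.
The unique mutual best reply is (Budget, Low), giving (15, 20).
Firm A's commitment gain: 17 − 15 = 2.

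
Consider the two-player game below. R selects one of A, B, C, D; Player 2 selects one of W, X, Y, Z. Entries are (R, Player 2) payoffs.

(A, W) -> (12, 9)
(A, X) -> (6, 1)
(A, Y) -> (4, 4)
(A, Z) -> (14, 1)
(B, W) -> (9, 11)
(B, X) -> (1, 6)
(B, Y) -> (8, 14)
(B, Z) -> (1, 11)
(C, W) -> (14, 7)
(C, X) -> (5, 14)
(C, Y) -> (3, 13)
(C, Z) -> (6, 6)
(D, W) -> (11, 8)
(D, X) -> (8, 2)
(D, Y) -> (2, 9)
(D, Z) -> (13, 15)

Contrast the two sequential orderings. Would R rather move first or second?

If R leads: Player 2's best replies are A→W, B→Y, C→X, D→Z; R's induced payoffs 12, 8, 5, 13; outcome (D, Z), payoffs (13, 15).
If Player 2 leads: R's best replies are W→C, X→D, Y→B, Z→A; Player 2's induced payoffs 7, 2, 14, 1; outcome (B, Y), payoffs (8, 14).
R gets 13 moving first and 8 moving second, so R prefers to move first.

first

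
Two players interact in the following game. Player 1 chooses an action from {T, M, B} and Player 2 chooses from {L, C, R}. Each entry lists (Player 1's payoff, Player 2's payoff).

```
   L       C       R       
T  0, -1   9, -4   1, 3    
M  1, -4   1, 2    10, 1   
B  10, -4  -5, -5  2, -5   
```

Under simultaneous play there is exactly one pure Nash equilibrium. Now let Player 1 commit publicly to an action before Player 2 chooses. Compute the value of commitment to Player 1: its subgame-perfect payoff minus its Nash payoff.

Work backward from Player 2's decision.
- T → Player 2 plays R (best of -1, -4, 3); Player 1 gets 1.
- M → Player 2 plays C (best of -4, 2, 1); Player 1 gets 1.
- B → Player 2 plays L (best of -4, -5, -5); Player 1 gets 10.
Player 1's induced payoffs are 1, 1, 10, so Player 1 commits to B. Subgame-perfect outcome: (B, L) with payoffs (10, -4).
Now find the simultaneous Nash equilibrium.
Player 1's best replies: L→B; C→T; R→M.
Player 2's best replies: T→R; M→C; B→L.
The unique mutual best reply is (B, L), giving (10, -4).
Player 1's commitment gain: 10 − 10 = 0.

0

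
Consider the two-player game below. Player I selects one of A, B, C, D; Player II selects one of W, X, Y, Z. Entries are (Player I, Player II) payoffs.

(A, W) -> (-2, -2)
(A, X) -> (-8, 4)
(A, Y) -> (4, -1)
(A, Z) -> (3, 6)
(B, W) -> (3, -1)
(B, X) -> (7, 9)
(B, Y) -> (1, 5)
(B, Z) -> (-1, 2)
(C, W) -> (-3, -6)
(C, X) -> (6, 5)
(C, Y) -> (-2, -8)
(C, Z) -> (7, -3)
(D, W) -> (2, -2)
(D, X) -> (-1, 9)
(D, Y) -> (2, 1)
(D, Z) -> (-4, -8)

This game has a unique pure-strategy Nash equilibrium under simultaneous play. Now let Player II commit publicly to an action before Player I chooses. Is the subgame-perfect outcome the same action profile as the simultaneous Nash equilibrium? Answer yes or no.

Work backward from Player I's decision.
- W: BR = B, leader payoff -1.
- X: BR = B, leader payoff 9.
- Y: BR = A, leader payoff -1.
- Z: BR = C, leader payoff -3.
Maximizing over -1, 9, -1, -3, Player II chooses X. Subgame-perfect outcome: (B, X) with payoffs (7, 9).
Under simultaneous play:
Player I's best replies: W→B; X→B; Y→A; Z→C.
Player II's best replies: A→Z; B→X; C→X; D→X.
Only (B, X) has each player best-responding; Nash payoffs (7, 9).
Sequential outcome (B, X) coincides with the Nash profile (B, X).

yes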